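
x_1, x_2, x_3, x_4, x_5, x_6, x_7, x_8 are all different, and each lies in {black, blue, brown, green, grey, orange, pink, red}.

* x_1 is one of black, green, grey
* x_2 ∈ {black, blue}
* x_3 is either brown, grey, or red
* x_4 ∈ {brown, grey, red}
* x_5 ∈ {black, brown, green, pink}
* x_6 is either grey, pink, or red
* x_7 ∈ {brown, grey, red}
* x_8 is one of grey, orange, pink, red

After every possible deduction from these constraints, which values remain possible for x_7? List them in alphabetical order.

brown, grey, red

Among the 8 variables, blue fits only x_2 (and all 8 values in {black, blue, brown, green, grey, orange, pink, red} must be used), so x_2 = blue.
The 7 still-open variables draw from only 7 values {black, brown, green, grey, orange, pink, red}, so each is used; only x_8 can be orange, hence x_8 = orange.
x_3, x_4, x_7 between them cover only {brown, grey, red} — a naked triple. Remove those values from x_1, x_5, x_6.
x_6 has just one choice, so x_6 = pink. Eliminate pink elsewhere: x_5.
No further eliminations apply; x_7 can still be any of brown, grey, red.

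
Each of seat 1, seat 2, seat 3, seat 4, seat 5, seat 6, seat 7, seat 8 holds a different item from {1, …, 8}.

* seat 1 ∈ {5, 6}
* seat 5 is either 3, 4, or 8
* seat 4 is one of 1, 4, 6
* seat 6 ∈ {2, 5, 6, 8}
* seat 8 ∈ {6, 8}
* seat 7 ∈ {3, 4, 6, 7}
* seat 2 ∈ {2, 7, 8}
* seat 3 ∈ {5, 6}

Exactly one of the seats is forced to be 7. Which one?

The 8 variables draw from only 8 values {1, 2, 3, 4, 5, 6, 7, 8}, so each is used; only seat 4 can be 1, hence seat 4 = 1.
seat 1 and seat 3 share exactly the 2 values {5, 6}; by pigeonhole those values go to them, so strike 5, 6 from seat 6, seat 7, seat 8.
That leaves seat 8 = 8. Remove 8 from seat 2, seat 5, seat 6.
seat 6 has just one choice, so seat 6 = 2. Remove 2 from seat 2.
So 7 goes to seat 2.

seat 2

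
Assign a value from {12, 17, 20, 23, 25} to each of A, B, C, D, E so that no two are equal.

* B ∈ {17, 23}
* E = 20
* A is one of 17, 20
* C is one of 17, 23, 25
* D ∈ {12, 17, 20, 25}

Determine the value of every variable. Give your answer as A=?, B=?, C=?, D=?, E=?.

A=17, B=23, C=25, D=12, E=20

E's domain is down to {20}, so E = 20. Strike 20 from A, D.
That leaves A = 17. Strike 17 from B, C, D.
B's domain is down to {23}, so B = 23. Eliminate 23 elsewhere: C.
C's domain is down to {25}, so C = 25. Remove 25 from D.
D must be 12 (only option left).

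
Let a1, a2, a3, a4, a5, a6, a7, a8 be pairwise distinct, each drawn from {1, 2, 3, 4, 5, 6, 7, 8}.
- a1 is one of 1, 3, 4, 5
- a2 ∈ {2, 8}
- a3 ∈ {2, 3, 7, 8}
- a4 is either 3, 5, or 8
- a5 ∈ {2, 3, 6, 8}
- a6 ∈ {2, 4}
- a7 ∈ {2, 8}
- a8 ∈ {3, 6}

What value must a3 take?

7

The 8 variables together cover exactly {1, 2, 3, 4, 5, 6, 7, 8} — 8 values for 8 variables — and 1 appears only in a1's list, so a1 = 1.
Among the 7 still-open variables, 4 fits only a6 (and all 7 values in {2, 3, 4, 5, 6, 7, 8} must be used), so a6 = 4.
The 6 still-open variables draw from only 6 values {2, 3, 5, 6, 7, 8}, so each is used; only a4 can be 5, hence a4 = 5.
Among the 5 still-open variables, 7 fits only a3 (and all 5 values in {2, 3, 6, 7, 8} must be used), so a3 = 7.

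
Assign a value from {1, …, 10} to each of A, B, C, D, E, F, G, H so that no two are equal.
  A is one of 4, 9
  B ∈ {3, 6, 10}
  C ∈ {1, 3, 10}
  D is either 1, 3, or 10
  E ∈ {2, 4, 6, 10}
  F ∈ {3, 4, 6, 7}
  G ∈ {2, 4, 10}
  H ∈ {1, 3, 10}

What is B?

Among the 8 variables, 7 fits only F (and all 8 values in {1, 2, 3, 4, 6, 7, 9, 10} must be used), so F = 7.
Among the 7 still-open variables, 9 fits only A (and all 7 values in {1, 2, 3, 4, 6, 9, 10} must be used), so A = 9.
The 3 variables C, D, H are confined to {1, 3, 10}, which locks those values in; drop them from B, E, G.
So B = 6.

6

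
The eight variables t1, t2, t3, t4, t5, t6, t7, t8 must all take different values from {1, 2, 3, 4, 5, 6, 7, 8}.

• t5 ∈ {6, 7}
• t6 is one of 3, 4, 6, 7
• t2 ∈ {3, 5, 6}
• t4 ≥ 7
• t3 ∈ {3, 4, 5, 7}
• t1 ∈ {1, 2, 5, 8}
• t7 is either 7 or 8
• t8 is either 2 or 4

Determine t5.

Among the 8 variables, 1 fits only t1 (and all 8 values in {1, 2, 3, 4, 5, 6, 7, 8} must be used), so t1 = 1.
The 7 still-open variables together cover exactly {2, 3, 4, 5, 6, 7, 8} — 7 values for 7 variables — and 2 appears only in t8's list, so t8 = 2.
The 2 variables t4 and t7 are confined to {7, 8}, which locks those values in; drop them from t3, t5, t6.
So t5 = 6.

6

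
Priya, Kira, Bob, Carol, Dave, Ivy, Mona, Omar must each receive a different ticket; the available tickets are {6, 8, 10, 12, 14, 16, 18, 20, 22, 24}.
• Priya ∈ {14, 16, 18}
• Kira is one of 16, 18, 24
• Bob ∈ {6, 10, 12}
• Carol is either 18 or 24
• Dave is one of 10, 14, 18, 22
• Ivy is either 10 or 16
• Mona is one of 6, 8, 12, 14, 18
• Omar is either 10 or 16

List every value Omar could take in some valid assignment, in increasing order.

Ivy and Omar between them cover only {10, 16} — a naked pair. Remove those values from Priya, Kira, Bob, Dave.
The 2 variables Kira and Carol are confined to {18, 24}, which locks those values in; drop them from Priya, Dave, Mona.
Priya's domain is down to {14}, so Priya = 14. Strike 14 from Dave, Mona.
That leaves Dave = 22.
No further eliminations apply; Omar can still be any of 10, 16.

10, 16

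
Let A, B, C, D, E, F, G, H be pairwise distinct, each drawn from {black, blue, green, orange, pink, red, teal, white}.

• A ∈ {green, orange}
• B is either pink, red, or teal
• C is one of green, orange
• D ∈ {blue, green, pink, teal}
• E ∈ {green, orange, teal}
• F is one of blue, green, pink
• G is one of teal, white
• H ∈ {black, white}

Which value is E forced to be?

teal

The 8 variables draw from only 8 values {black, blue, green, orange, pink, red, teal, white}, so each is used; only H can be black, hence H = black.
The 7 still-open variables together cover exactly {blue, green, orange, pink, red, teal, white} — 7 values for 7 variables — and red appears only in B's list, so B = red.
The 6 still-open variables together cover exactly {blue, green, orange, pink, teal, white} — 6 values for 6 variables — and white appears only in G's list, so G = white.
The 2 variables A and C are confined to {green, orange}, which locks those values in; drop them from D, E, F.
So E = teal.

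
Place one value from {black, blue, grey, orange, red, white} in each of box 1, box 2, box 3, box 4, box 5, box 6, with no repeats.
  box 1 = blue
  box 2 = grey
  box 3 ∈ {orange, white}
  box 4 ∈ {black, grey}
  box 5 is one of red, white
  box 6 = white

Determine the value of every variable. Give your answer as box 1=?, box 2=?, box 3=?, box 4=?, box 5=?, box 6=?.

box 1's domain is down to {blue}, so box 1 = blue.
box 2 must be grey (only option left). Strike grey from box 4.
That leaves box 4 = black.
box 6's domain is down to {white}, so box 6 = white. So box 3, box 5 can't be white.
box 3's domain is down to {orange}, so box 3 = orange.
box 5 must be red (only option left).

box 1=blue, box 2=grey, box 3=orange, box 4=black, box 5=red, box 6=white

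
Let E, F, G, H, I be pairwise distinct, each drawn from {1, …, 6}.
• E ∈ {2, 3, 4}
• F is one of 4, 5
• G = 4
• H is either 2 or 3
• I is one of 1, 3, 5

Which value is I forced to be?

G's domain is down to {4}, so G = 4. Strike 4 from E, F.
F's domain is down to {5}, so F = 5. Eliminate 5 elsewhere: I.
The 3 still-open variables draw from only 3 values {1, 2, 3}, so each is used; only I can be 1, hence I = 1.

1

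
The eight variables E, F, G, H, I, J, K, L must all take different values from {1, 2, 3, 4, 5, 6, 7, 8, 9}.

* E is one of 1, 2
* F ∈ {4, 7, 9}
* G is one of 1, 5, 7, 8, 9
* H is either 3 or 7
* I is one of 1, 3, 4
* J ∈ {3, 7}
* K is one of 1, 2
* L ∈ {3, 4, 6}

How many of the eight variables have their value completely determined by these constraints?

E and K between them cover only {1, 2} — a naked pair. Remove those values from G, I.
H and J between them cover only {3, 7} — a naked pair. Remove those values from F, G, I, L.
I's domain is down to {4}, so I = 4. So F, L can't be 4.
L has just one choice, so L = 6.
F has just one choice, so F = 9. So G can't be 9.
Determined: F=9, I=4, L=6. The other variables each still have more than one consistent value. That makes 3.

3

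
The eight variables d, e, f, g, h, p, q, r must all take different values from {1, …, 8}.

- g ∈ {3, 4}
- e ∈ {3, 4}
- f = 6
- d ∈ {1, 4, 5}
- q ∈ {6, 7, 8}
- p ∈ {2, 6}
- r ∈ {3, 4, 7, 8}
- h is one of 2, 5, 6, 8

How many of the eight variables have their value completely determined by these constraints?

4

f has just one choice, so f = 6. Remove 6 from h, p, q.
That leaves p = 2. Strike 2 from h.
The 6 still-open variables together cover exactly {1, 3, 4, 5, 7, 8} — 6 values for 6 variables — and 1 appears only in d's list, so d = 1.
The 5 still-open variables draw from only 5 values {3, 4, 5, 7, 8}, so each is used; only h can be 5, hence h = 5.
e and g between them cover only {3, 4} — a naked pair. Remove those values from r.
Determined: d=1, f=6, h=5, p=2. The other variables each still have more than one consistent value. That makes 4.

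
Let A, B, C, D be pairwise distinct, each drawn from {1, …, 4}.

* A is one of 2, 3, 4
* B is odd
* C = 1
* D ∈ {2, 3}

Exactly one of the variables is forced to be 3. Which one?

C has just one choice, so C = 1. So B can't be 1.
So 3 goes to B.

B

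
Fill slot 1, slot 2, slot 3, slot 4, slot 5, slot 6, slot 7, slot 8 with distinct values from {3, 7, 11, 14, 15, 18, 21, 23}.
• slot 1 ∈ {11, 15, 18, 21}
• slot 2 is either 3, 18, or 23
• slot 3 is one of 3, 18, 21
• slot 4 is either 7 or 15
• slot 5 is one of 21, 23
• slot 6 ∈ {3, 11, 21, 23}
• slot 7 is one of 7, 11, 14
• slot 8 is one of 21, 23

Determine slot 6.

11

Among the 8 variables, 14 fits only slot 7 (and all 8 values in {3, 7, 11, 14, 15, 18, 21, 23} must be used), so slot 7 = 14.
Among the 7 still-open variables, 7 fits only slot 4 (and all 7 values in {3, 7, 11, 15, 18, 21, 23} must be used), so slot 4 = 7.
Among the 6 still-open variables, 15 fits only slot 1 (and all 6 values in {3, 11, 15, 18, 21, 23} must be used), so slot 1 = 15.
The 5 still-open variables draw from only 5 values {3, 11, 18, 21, 23}, so each is used; only slot 6 can be 11, hence slot 6 = 11.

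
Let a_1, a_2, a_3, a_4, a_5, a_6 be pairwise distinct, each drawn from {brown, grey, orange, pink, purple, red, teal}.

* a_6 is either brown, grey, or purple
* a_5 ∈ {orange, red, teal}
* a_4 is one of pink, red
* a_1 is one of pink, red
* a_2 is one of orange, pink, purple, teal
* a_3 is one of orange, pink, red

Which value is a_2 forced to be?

purple

The 2 variables a_1 and a_4 are confined to {pink, red}, which locks those values in; drop them from a_2, a_3, a_5.
a_3 has just one choice, so a_3 = orange. So a_2, a_5 can't be orange.
a_5 must be teal (only option left). Eliminate teal elsewhere: a_2.
So a_2 = purple.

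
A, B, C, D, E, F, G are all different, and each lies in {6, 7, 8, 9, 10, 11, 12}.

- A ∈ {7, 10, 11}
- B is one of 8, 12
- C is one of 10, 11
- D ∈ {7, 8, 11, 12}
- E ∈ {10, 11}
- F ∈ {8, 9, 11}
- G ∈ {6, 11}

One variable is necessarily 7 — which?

A

The 7 variables draw from only 7 values {6, 7, 8, 9, 10, 11, 12}, so each is used; only G can be 6, hence G = 6.
The 6 still-open variables together cover exactly {7, 8, 9, 10, 11, 12} — 6 values for 6 variables — and 9 appears only in F's list, so F = 9.
C and E between them cover only {10, 11} — a naked pair. Remove those values from A, D.
So 7 goes to A.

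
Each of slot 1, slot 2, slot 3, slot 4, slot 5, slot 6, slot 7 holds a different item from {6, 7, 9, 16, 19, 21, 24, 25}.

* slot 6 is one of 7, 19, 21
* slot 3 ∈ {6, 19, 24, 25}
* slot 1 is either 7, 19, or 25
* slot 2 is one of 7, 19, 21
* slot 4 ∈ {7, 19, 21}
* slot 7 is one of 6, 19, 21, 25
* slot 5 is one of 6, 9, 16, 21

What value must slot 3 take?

24

The 3 variables slot 2, slot 4, slot 6 are confined to {7, 19, 21}, which locks those values in; drop them from slot 1, slot 3, slot 5, slot 7.
slot 1 has just one choice, so slot 1 = 25. So slot 3, slot 7 can't be 25.
slot 7 must be 6 (only option left). Remove 6 from slot 3, slot 5.
So slot 3 = 24.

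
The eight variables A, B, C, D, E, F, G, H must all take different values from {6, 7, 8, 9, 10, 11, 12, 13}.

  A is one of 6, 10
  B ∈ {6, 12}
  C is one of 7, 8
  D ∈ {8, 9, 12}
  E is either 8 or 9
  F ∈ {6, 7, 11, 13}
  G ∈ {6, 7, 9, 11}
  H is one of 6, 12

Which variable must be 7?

C

Among the 8 variables, 10 fits only A (and all 8 values in {6, 7, 8, 9, 10, 11, 12, 13} must be used), so A = 10.
Among the 7 still-open variables, 13 fits only F (and all 7 values in {6, 7, 8, 9, 11, 12, 13} must be used), so F = 13.
Among the 6 still-open variables, 11 fits only G (and all 6 values in {6, 7, 8, 9, 11, 12} must be used), so G = 11.
Among the 5 still-open variables, 7 fits only C (and all 5 values in {6, 7, 8, 9, 12} must be used), so C = 7.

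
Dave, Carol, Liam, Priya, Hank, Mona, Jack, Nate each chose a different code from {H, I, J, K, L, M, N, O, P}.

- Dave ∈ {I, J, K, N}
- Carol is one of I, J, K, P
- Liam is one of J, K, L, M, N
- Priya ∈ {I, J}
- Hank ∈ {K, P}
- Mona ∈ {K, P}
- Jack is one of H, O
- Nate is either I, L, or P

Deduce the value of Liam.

M

Hank and Mona between them cover only {K, P} — a naked pair. Remove those values from Dave, Carol, Liam, Nate.
The 2 variables Carol and Priya are confined to {I, J}, which locks those values in; drop them from Dave, Liam, Nate.
Dave must be N (only option left). So Liam can't be N.
That leaves Nate = L. Remove L from Liam.
So Liam = M.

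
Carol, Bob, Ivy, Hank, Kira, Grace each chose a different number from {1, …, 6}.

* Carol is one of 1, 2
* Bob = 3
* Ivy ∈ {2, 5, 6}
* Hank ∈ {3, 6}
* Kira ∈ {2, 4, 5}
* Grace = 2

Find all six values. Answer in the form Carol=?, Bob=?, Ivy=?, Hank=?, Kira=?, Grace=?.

Bob's domain is down to {3}, so Bob = 3. Strike 3 from Hank.
Hank must be 6 (only option left). Strike 6 from Ivy.
Grace's domain is down to {2}, so Grace = 2. Strike 2 from Carol, Ivy, Kira.
Carol has just one choice, so Carol = 1.
Ivy's domain is down to {5}, so Ivy = 5. Strike 5 from Kira.
That leaves Kira = 4.

Carol=1, Bob=3, Ivy=5, Hank=6, Kira=4, Grace=2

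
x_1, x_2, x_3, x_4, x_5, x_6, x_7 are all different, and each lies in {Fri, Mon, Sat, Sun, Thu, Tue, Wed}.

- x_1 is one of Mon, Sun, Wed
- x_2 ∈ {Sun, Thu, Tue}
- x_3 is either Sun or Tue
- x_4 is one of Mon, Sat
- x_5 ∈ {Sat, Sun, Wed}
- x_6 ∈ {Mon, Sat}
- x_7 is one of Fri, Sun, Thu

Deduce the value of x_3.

The 7 variables draw from only 7 values {Fri, Mon, Sat, Sun, Thu, Tue, Wed}, so each is used; only x_7 can be Fri, hence x_7 = Fri.
Among the 6 still-open variables, Thu fits only x_2 (and all 6 values in {Mon, Sat, Sun, Thu, Tue, Wed} must be used), so x_2 = Thu.
The 5 still-open variables together cover exactly {Mon, Sat, Sun, Tue, Wed} — 5 values for 5 variables — and Tue appears only in x_3's list, so x_3 = Tue.

Tue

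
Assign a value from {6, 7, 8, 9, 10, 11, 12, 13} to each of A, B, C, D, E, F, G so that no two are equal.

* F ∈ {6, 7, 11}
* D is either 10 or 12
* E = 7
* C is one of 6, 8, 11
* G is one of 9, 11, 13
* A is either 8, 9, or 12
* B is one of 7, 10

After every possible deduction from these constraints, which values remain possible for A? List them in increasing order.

8, 9

E must be 7 (only option left). Remove 7 from B, F.
B must be 10 (only option left). Eliminate 10 elsewhere: D.
D has just one choice, so D = 12. Eliminate 12 elsewhere: A.
No further eliminations apply; A can still be any of 8, 9.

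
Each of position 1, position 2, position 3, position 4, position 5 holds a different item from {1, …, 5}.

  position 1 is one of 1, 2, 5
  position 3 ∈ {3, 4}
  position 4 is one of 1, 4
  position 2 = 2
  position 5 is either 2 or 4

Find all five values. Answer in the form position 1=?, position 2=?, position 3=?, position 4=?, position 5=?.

position 2's domain is down to {2}, so position 2 = 2. Eliminate 2 elsewhere: position 1, position 5.
That leaves position 5 = 4. So position 3, position 4 can't be 4.
position 3 must be 3 (only option left).
position 4's domain is down to {1}, so position 4 = 1. So position 1 can't be 1.
position 1's domain is down to {5}, so position 1 = 5.

position 1=5, position 2=2, position 3=3, position 4=1, position 5=4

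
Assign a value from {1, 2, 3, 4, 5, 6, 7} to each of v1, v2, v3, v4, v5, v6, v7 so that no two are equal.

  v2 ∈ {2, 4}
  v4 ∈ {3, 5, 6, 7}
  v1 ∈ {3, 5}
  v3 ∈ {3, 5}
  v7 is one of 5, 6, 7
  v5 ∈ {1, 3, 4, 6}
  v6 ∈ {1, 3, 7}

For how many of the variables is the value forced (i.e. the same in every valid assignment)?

3

The 7 variables together cover exactly {1, 2, 3, 4, 5, 6, 7} — 7 values for 7 variables — and 2 appears only in v2's list, so v2 = 2.
Among the 6 still-open variables, 4 fits only v5 (and all 6 values in {1, 3, 4, 5, 6, 7} must be used), so v5 = 4.
The 5 still-open variables draw from only 5 values {1, 3, 5, 6, 7}, so each is used; only v6 can be 1, hence v6 = 1.
The 2 variables v1 and v3 are confined to {3, 5}, which locks those values in; drop them from v4, v7.
Determined: v2=2, v5=4, v6=1. The other variables each still have more than one consistent value. That makes 3.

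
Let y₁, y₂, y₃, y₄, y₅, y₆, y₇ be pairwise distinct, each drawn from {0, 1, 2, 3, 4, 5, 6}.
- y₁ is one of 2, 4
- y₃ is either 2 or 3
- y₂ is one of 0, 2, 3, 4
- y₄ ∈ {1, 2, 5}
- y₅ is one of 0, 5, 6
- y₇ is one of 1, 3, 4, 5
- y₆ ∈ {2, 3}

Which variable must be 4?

The 7 variables draw from only 7 values {0, 1, 2, 3, 4, 5, 6}, so each is used; only y₅ can be 6, hence y₅ = 6.
The 6 still-open variables draw from only 6 values {0, 1, 2, 3, 4, 5}, so each is used; only y₂ can be 0, hence y₂ = 0.
y₃ and y₆ between them cover only {2, 3} — a naked pair. Remove those values from y₁, y₄, y₇.
So 4 goes to y₁.

y₁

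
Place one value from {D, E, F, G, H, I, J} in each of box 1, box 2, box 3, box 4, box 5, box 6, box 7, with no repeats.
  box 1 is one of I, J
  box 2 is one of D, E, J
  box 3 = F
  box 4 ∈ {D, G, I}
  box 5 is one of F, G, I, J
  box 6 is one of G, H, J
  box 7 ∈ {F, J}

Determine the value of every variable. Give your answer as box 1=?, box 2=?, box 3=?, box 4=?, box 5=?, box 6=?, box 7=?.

box 1=I, box 2=E, box 3=F, box 4=D, box 5=G, box 6=H, box 7=J

box 3's domain is down to {F}, so box 3 = F. Remove F from box 5, box 7.
box 7 must be J (only option left). Strike J from box 1, box 2, box 5, box 6.
box 1 must be I (only option left). Strike I from box 4, box 5.
box 5 has just one choice, so box 5 = G. Remove G from box 4, box 6.
box 6 must be H (only option left).
box 4 has just one choice, so box 4 = D. Remove D from box 2.
box 2 must be E (only option left).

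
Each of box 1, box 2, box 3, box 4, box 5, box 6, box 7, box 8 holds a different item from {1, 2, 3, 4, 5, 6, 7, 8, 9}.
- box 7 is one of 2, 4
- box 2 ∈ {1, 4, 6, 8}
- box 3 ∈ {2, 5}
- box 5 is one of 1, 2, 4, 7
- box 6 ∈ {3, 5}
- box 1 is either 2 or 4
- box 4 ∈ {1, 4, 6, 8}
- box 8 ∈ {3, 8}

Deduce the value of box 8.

8

Among the 8 variables, 7 fits only box 5 (and all 8 values in {1, 2, 3, 4, 5, 6, 7, 8} must be used), so box 5 = 7.
The 2 variables box 1 and box 7 are confined to {2, 4}, which locks those values in; drop them from box 2, box 3, box 4.
box 3 has just one choice, so box 3 = 5. Strike 5 from box 6.
box 6 must be 3 (only option left). So box 8 can't be 3.
So box 8 = 8.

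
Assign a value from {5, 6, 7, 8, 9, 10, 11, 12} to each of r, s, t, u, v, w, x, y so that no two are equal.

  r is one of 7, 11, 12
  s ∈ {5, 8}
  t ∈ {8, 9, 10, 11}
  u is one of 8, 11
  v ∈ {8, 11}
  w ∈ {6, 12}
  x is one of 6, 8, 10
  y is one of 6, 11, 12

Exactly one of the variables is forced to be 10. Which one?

x

The 8 variables draw from only 8 values {5, 6, 7, 8, 9, 10, 11, 12}, so each is used; only s can be 5, hence s = 5.
Among the 7 still-open variables, 7 fits only r (and all 7 values in {6, 7, 8, 9, 10, 11, 12} must be used), so r = 7.
The 6 still-open variables draw from only 6 values {6, 8, 9, 10, 11, 12}, so each is used; only t can be 9, hence t = 9.
Among the 5 still-open variables, 10 fits only x (and all 5 values in {6, 8, 10, 11, 12} must be used), so x = 10.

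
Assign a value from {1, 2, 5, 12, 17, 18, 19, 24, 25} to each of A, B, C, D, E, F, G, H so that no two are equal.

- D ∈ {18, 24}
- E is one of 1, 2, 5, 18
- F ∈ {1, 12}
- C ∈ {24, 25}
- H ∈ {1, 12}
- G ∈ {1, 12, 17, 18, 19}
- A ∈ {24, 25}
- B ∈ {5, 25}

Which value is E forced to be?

2

The 2 variables A and C are confined to {24, 25}, which locks those values in; drop them from B, D.
B must be 5 (only option left). Remove 5 from E.
That leaves D = 18. Strike 18 from E, G.
F and H between them cover only {1, 12} — a naked pair. Remove those values from E, G.
So E = 2.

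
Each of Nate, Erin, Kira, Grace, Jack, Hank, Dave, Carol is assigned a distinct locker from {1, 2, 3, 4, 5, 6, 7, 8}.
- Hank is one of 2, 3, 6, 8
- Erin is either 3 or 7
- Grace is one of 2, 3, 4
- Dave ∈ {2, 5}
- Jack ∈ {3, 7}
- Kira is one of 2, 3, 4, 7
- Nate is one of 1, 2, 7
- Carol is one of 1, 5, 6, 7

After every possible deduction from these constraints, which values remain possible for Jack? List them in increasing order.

The 8 variables draw from only 8 values {1, 2, 3, 4, 5, 6, 7, 8}, so each is used; only Hank can be 8, hence Hank = 8.
The 7 still-open variables together cover exactly {1, 2, 3, 4, 5, 6, 7} — 7 values for 7 variables — and 6 appears only in Carol's list, so Carol = 6.
The 6 still-open variables together cover exactly {1, 2, 3, 4, 5, 7} — 6 values for 6 variables — and 1 appears only in Nate's list, so Nate = 1.
The 5 still-open variables together cover exactly {2, 3, 4, 5, 7} — 5 values for 5 variables — and 5 appears only in Dave's list, so Dave = 5.
Erin and Jack share exactly the 2 values {3, 7}; by pigeonhole those values go to them, so strike 3, 7 from Kira, Grace.
No further eliminations apply; Jack can still be any of 3, 7.

3, 7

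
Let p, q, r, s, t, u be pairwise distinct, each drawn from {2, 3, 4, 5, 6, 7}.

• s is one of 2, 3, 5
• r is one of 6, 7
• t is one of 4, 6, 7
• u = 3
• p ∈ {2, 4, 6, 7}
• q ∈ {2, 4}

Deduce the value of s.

5

u must be 3 (only option left). Eliminate 3 elsewhere: s.
The 5 still-open variables draw from only 5 values {2, 4, 5, 6, 7}, so each is used; only s can be 5, hence s = 5.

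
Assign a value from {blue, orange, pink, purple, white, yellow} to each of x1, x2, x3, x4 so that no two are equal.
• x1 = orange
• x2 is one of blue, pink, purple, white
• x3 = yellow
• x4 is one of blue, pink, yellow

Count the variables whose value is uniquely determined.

x1's domain is down to {orange}, so x1 = orange.
x3's domain is down to {yellow}, so x3 = yellow. So x4 can't be yellow.
Determined: x1=orange, x3=yellow. The other variables each still have more than one consistent value. That makes 2.

2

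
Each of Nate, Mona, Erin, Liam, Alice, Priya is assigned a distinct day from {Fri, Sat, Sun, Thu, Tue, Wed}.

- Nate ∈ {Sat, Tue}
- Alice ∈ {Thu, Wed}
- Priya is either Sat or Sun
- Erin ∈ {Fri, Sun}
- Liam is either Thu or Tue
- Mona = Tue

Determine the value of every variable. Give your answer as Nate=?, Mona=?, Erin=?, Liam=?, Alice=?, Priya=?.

Mona must be Tue (only option left). Eliminate Tue elsewhere: Nate, Liam.
Liam's domain is down to {Thu}, so Liam = Thu. Strike Thu from Alice.
Alice's domain is down to {Wed}, so Alice = Wed.
That leaves Nate = Sat. Eliminate Sat elsewhere: Priya.
Priya's domain is down to {Sun}, so Priya = Sun. Remove Sun from Erin.
Erin must be Fri (only option left).

Nate=Sat, Mona=Tue, Erin=Fri, Liam=Thu, Alice=Wed, Priya=Sun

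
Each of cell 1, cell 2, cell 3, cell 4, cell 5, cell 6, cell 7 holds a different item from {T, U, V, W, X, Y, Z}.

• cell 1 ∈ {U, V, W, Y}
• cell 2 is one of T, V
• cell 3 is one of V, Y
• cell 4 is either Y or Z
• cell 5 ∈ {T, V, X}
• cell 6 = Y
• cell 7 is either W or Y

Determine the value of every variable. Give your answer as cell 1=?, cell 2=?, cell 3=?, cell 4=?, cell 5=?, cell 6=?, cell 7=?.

cell 1=U, cell 2=T, cell 3=V, cell 4=Z, cell 5=X, cell 6=Y, cell 7=W

cell 6's domain is down to {Y}, so cell 6 = Y. Strike Y from cell 1, cell 3, cell 4, cell 7.
cell 7 must be W (only option left). Eliminate W elsewhere: cell 1.
cell 3's domain is down to {V}, so cell 3 = V. Eliminate V elsewhere: cell 1, cell 2, cell 5.
cell 4 has just one choice, so cell 4 = Z.
cell 1 has just one choice, so cell 1 = U.
That leaves cell 2 = T. Remove T from cell 5.
cell 5 must be X (only option left).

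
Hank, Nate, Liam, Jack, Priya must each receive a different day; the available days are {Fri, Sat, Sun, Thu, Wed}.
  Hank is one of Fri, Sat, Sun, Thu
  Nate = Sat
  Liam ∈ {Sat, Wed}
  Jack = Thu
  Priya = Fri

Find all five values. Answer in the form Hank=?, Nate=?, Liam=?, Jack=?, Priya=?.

Hank=Sun, Nate=Sat, Liam=Wed, Jack=Thu, Priya=Fri

Nate must be Sat (only option left). So Hank, Liam can't be Sat.
Liam's domain is down to {Wed}, so Liam = Wed.
That leaves Jack = Thu. Strike Thu from Hank.
That leaves Priya = Fri. Remove Fri from Hank.
Hank must be Sun (only option left).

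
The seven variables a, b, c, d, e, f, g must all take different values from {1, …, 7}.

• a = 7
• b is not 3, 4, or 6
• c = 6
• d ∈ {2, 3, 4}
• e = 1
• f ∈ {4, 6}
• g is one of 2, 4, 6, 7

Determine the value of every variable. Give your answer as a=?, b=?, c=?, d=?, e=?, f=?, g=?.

a has just one choice, so a = 7. So b, g can't be 7.
c has just one choice, so c = 6. Remove 6 from f, g.
e must be 1 (only option left). Eliminate 1 elsewhere: b.
f's domain is down to {4}, so f = 4. Remove 4 from d, g.
g must be 2 (only option left). Strike 2 from b, d.
That leaves b = 5.
That leaves d = 3.

a=7, b=5, c=6, d=3, e=1, f=4, g=2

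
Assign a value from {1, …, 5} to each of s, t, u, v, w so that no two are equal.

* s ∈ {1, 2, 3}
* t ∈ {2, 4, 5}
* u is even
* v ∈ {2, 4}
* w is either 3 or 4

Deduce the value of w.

The 5 variables draw from only 5 values {1, 2, 3, 4, 5}, so each is used; only s can be 1, hence s = 1.
The 4 still-open variables together cover exactly {2, 3, 4, 5} — 4 values for 4 variables — and 3 appears only in w's list, so w = 3.

3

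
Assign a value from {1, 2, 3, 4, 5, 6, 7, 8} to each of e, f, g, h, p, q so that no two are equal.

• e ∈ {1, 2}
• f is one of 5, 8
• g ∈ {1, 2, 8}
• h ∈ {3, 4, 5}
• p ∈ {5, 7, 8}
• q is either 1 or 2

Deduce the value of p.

7

The 2 variables e and q are confined to {1, 2}, which locks those values in; drop them from g.
g must be 8 (only option left). Strike 8 from f, p.
That leaves f = 5. Remove 5 from h, p.
So p = 7.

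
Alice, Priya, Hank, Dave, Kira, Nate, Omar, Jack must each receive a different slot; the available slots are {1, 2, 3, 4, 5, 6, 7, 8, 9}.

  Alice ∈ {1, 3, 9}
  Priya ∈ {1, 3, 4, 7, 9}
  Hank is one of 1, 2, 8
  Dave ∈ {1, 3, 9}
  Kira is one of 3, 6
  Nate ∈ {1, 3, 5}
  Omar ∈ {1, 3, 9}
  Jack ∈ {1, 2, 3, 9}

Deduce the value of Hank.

8

The 3 variables Alice, Dave, Omar are confined to {1, 3, 9}, which locks those values in; drop them from Priya, Hank, Kira, Nate, Jack.
Kira must be 6 (only option left).
Nate must be 5 (only option left).
Jack has just one choice, so Jack = 2. Strike 2 from Hank.
So Hank = 8.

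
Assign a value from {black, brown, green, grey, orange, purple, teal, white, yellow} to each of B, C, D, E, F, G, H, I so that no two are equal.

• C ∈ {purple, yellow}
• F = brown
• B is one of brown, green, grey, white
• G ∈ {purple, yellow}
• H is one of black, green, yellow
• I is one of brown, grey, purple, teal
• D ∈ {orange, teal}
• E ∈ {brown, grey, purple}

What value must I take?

F has just one choice, so F = brown. Remove brown from B, E, I.
The 2 variables C and G are confined to {purple, yellow}, which locks those values in; drop them from E, H, I.
E's domain is down to {grey}, so E = grey. Strike grey from B, I.
So I = teal.

teal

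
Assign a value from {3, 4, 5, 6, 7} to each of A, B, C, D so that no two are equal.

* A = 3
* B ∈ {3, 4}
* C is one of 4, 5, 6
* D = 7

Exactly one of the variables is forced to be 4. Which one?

A has just one choice, so A = 3. Remove 3 from B.
So 4 goes to B.

B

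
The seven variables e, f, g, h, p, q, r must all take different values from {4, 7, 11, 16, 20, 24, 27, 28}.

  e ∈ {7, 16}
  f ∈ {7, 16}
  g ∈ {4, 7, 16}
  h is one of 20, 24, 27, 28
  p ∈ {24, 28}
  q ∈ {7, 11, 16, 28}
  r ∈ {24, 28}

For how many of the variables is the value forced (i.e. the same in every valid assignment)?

e and f between them cover only {7, 16} — a naked pair. Remove those values from g, q.
That leaves g = 4.
p and r between them cover only {24, 28} — a naked pair. Remove those values from h, q.
q must be 11 (only option left).
Determined: g=4, q=11. The other variables each still have more than one consistent value. That makes 2.

2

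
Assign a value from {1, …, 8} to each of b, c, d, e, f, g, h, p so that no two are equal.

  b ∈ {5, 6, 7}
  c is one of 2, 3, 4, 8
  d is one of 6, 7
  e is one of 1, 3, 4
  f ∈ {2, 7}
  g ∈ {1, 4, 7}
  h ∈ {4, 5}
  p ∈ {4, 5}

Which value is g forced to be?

Among the 8 variables, 8 fits only c (and all 8 values in {1, 2, 3, 4, 5, 6, 7, 8} must be used), so c = 8.
Among the 7 still-open variables, 2 fits only f (and all 7 values in {1, 2, 3, 4, 5, 6, 7} must be used), so f = 2.
Among the 6 still-open variables, 3 fits only e (and all 6 values in {1, 3, 4, 5, 6, 7} must be used), so e = 3.
The 5 still-open variables together cover exactly {1, 4, 5, 6, 7} — 5 values for 5 variables — and 1 appears only in g's list, so g = 1.

1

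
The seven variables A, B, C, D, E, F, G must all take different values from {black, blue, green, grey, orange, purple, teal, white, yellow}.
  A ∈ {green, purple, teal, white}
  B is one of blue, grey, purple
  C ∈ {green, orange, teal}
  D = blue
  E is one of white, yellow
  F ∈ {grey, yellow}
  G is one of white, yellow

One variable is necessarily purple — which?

D must be blue (only option left). So B can't be blue.
E and G between them cover only {white, yellow} — a naked pair. Remove those values from A, F.
F's domain is down to {grey}, so F = grey. Eliminate grey elsewhere: B.
So purple goes to B.

B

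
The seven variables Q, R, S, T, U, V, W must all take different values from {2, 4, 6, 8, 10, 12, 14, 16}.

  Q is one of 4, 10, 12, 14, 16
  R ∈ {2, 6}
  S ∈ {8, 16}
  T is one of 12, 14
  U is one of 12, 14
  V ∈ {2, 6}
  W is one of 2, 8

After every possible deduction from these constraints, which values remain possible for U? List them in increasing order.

The 2 variables R and V are confined to {2, 6}, which locks those values in; drop them from W.
W has just one choice, so W = 8. Eliminate 8 elsewhere: S.
That leaves S = 16. Strike 16 from Q.
T and U share exactly the 2 values {12, 14}; by pigeonhole those values go to them, so strike 12, 14 from Q.
No further eliminations apply; U can still be any of 12, 14.

12, 14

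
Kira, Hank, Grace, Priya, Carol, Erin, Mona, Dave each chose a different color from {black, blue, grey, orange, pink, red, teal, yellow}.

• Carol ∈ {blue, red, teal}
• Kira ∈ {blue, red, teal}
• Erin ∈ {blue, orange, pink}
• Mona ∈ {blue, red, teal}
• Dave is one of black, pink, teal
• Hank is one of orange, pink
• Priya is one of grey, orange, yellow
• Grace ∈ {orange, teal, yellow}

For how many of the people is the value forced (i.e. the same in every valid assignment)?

3

The 8 variables draw from only 8 values {black, blue, grey, orange, pink, red, teal, yellow}, so each is used; only Dave can be black, hence Dave = black.
Among the 7 still-open variables, grey fits only Priya (and all 7 values in {blue, grey, orange, pink, red, teal, yellow} must be used), so Priya = grey.
The 6 still-open variables together cover exactly {blue, orange, pink, red, teal, yellow} — 6 values for 6 variables — and yellow appears only in Grace's list, so Grace = yellow.
The 3 variables Kira, Carol, Mona are confined to {blue, red, teal}, which locks those values in; drop them from Erin.
Determined: Grace=yellow, Priya=grey, Dave=black. The other people each still have more than one consistent value. That makes 3.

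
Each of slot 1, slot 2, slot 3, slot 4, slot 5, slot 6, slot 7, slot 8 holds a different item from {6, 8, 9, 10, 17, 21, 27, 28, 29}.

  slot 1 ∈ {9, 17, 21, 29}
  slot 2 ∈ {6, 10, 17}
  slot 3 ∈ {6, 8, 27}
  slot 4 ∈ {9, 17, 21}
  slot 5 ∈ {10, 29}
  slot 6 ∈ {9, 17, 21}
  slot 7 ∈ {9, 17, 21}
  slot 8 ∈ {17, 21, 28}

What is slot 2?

6

slot 4, slot 6, slot 7 share exactly the 3 values {9, 17, 21}; by pigeonhole those values go to them, so strike 9, 17, 21 from slot 1, slot 2, slot 8.
That leaves slot 1 = 29. Eliminate 29 elsewhere: slot 5.
slot 5's domain is down to {10}, so slot 5 = 10. Eliminate 10 elsewhere: slot 2.
So slot 2 = 6.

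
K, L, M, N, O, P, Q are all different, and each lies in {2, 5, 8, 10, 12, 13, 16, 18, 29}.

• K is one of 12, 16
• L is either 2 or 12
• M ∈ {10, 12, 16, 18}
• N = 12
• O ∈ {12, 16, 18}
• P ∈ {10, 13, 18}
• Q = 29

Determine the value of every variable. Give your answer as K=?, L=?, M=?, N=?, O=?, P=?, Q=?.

N has just one choice, so N = 12. Remove 12 from K, L, M, O.
Q must be 29 (only option left).
That leaves K = 16. So M, O can't be 16.
L has just one choice, so L = 2.
O has just one choice, so O = 18. Remove 18 from M, P.
M's domain is down to {10}, so M = 10. Eliminate 10 elsewhere: P.
P's domain is down to {13}, so P = 13.

K=16, L=2, M=10, N=12, O=18, P=13, Q=29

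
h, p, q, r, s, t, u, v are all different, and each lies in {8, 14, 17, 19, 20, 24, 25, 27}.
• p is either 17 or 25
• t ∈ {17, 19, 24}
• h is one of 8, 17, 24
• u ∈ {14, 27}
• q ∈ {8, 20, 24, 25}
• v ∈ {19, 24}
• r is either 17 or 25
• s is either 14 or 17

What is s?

14

The 8 variables draw from only 8 values {8, 14, 17, 19, 20, 24, 25, 27}, so each is used; only q can be 20, hence q = 20.
Among the 7 still-open variables, 8 fits only h (and all 7 values in {8, 14, 17, 19, 24, 25, 27} must be used), so h = 8.
The 6 still-open variables draw from only 6 values {14, 17, 19, 24, 25, 27}, so each is used; only u can be 27, hence u = 27.
The 5 still-open variables draw from only 5 values {14, 17, 19, 24, 25}, so each is used; only s can be 14, hence s = 14.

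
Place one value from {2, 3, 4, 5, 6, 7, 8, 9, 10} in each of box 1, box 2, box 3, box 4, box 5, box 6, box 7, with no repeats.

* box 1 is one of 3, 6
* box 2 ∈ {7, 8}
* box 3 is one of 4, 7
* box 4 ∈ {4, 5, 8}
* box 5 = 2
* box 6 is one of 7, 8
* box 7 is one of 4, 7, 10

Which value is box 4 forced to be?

box 5 must be 2 (only option left).
box 2 and box 6 between them cover only {7, 8} — a naked pair. Remove those values from box 3, box 4, box 7.
box 3 has just one choice, so box 3 = 4. Eliminate 4 elsewhere: box 4, box 7.
So box 4 = 5.

5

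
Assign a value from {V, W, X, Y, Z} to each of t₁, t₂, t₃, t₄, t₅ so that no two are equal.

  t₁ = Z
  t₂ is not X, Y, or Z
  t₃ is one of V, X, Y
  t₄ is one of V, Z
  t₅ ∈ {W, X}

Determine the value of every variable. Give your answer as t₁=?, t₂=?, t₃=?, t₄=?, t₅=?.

t₁'s domain is down to {Z}, so t₁ = Z. Eliminate Z elsewhere: t₄.
t₄ has just one choice, so t₄ = V. Eliminate V elsewhere: t₂, t₃.
t₂ must be W (only option left). Strike W from t₅.
t₅'s domain is down to {X}, so t₅ = X. So t₃ can't be X.
That leaves t₃ = Y.

t₁=Z, t₂=W, t₃=Y, t₄=V, t₅=X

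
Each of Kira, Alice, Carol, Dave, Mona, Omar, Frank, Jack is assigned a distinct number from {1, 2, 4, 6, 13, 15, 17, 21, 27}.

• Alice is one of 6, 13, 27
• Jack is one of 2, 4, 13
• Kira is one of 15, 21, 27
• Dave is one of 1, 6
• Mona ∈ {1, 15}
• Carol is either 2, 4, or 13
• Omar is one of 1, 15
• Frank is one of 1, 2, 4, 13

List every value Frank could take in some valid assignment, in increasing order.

2, 4, 13

The 8 variables together cover exactly {1, 2, 4, 6, 13, 15, 21, 27} — 8 values for 8 variables — and 21 appears only in Kira's list, so Kira = 21.
Among the 7 still-open variables, 27 fits only Alice (and all 7 values in {1, 2, 4, 6, 13, 15, 27} must be used), so Alice = 27.
The 6 still-open variables together cover exactly {1, 2, 4, 6, 13, 15} — 6 values for 6 variables — and 6 appears only in Dave's list, so Dave = 6.
The 2 variables Mona and Omar are confined to {1, 15}, which locks those values in; drop them from Frank.
No further eliminations apply; Frank can still be any of 2, 4, 13.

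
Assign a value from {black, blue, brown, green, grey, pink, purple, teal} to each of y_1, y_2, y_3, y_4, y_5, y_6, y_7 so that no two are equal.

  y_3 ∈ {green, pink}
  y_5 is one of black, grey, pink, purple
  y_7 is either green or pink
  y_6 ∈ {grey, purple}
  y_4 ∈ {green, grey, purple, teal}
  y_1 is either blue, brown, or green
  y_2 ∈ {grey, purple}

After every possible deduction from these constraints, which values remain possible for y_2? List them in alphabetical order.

grey, purple

y_2 and y_6 share exactly the 2 values {grey, purple}; by pigeonhole those values go to them, so strike grey, purple from y_4, y_5.
The 2 variables y_3 and y_7 are confined to {green, pink}, which locks those values in; drop them from y_1, y_4, y_5.
y_4 must be teal (only option left).
y_5 must be black (only option left).
No further eliminations apply; y_2 can still be any of grey, purple.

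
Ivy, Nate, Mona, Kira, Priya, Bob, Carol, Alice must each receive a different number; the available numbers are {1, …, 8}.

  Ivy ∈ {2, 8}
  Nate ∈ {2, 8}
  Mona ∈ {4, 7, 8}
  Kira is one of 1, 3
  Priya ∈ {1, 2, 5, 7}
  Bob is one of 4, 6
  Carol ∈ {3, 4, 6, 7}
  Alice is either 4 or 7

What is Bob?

The 8 variables together cover exactly {1, 2, 3, 4, 5, 6, 7, 8} — 8 values for 8 variables — and 5 appears only in Priya's list, so Priya = 5.
The 7 still-open variables together cover exactly {1, 2, 3, 4, 6, 7, 8} — 7 values for 7 variables — and 1 appears only in Kira's list, so Kira = 1.
The 6 still-open variables draw from only 6 values {2, 3, 4, 6, 7, 8}, so each is used; only Carol can be 3, hence Carol = 3.
The 5 still-open variables draw from only 5 values {2, 4, 6, 7, 8}, so each is used; only Bob can be 6, hence Bob = 6.

6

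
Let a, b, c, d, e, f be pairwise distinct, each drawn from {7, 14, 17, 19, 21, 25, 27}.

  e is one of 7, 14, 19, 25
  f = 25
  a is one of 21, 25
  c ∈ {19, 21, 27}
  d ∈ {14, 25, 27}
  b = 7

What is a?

b must be 7 (only option left). Strike 7 from e.
That leaves f = 25. So a, d, e can't be 25.
So a = 21.

21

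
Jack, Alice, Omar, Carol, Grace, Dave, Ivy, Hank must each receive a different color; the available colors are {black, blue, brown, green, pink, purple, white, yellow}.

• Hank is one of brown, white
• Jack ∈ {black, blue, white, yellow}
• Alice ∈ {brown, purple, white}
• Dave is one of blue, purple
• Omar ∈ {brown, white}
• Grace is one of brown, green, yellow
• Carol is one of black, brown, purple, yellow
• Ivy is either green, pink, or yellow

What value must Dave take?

blue

The 8 variables together cover exactly {black, blue, brown, green, pink, purple, white, yellow} — 8 values for 8 variables — and pink appears only in Ivy's list, so Ivy = pink.
The 7 still-open variables together cover exactly {black, blue, brown, green, purple, white, yellow} — 7 values for 7 variables — and green appears only in Grace's list, so Grace = green.
Omar and Hank share exactly the 2 values {brown, white}; by pigeonhole those values go to them, so strike brown, white from Jack, Alice, Carol.
Alice's domain is down to {purple}, so Alice = purple. Strike purple from Carol, Dave.
So Dave = blue.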